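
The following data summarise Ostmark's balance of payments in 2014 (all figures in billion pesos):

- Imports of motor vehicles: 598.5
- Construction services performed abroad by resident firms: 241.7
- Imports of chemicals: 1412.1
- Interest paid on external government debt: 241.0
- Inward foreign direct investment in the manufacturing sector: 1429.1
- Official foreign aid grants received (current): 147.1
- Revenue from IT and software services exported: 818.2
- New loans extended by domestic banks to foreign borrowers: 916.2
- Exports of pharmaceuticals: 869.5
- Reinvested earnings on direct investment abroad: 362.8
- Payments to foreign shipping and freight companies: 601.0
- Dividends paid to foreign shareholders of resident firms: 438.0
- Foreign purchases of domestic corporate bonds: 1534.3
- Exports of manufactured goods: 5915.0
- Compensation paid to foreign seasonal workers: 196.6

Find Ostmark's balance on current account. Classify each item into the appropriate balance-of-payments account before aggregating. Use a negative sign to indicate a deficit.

4867.1

Goods: -598.5 - 1412.1 + 869.5 + 5915.0 = 4773.9
Services: 818.2 + 241.7 - 601.0 = 458.9
Primary income: 362.8 - 196.6 - 241.0 - 438.0 = -512.8
Secondary income: 147.1
Current account = 4773.9 + 458.9 + (-512.8) + 147.1 = 4867.1
(Excluded from the current account — financial account: inward foreign direct investment in the manufacturing sector 1429.1, new loans extended by domestic banks to foreign borrowers 916.2, foreign purchases of domestic corporate bonds 1534.3.)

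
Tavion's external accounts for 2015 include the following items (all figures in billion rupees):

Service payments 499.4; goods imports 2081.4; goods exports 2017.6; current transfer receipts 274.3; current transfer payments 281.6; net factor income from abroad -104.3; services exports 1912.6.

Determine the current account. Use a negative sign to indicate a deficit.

Goods balance = 2017.6 - 2081.4 = -63.8
Services balance = 1912.6 - 499.4 = 1413.2
Trade balance (goods + services) = -63.8 + 1413.2 = 1349.4
Net primary income = -104.3
Net secondary income = 274.3 - 281.6 = -7.3
Current account = 1349.4 + (-104.3) + (-7.3) = 1237.8

1237.8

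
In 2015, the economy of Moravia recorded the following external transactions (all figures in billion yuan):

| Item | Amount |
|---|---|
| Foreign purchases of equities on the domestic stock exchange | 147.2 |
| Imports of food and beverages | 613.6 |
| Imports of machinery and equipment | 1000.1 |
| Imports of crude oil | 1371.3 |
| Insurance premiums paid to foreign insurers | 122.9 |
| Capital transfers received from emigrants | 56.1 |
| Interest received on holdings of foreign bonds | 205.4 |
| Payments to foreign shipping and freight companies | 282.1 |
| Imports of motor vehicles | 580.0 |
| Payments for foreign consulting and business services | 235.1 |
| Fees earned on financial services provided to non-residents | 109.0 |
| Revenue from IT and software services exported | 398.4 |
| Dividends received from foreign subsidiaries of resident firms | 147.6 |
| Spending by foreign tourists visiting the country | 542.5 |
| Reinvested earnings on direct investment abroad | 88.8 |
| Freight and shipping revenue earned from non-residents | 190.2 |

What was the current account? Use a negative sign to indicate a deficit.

-2523.2

Goods: -613.6 - 1371.3 - 1000.1 - 580.0 = -3565.0
Services: 542.5 + 190.2 - 235.1 + 398.4 + 109.0 - 122.9 - 282.1 = 600.0
Primary income: 205.4 + 88.8 + 147.6 = 441.8
Current account = (-3565.0) + 600.0 + 441.8 = -2523.2
(Excluded from the current account — financial account: foreign purchases of equities on the domestic stock exchange 147.2; capital account: capital transfers received from emigrants 56.1.)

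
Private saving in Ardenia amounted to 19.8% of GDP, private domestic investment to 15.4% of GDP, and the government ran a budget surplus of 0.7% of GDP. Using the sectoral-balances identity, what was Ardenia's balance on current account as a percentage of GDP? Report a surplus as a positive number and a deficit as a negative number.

5.1

By the sectoral-balances identity, CA = (S_private - I) + (T - G).
Private balance = 19.8 - 15.4 = 4.4
Government balance (T - G) = 0.7
CA = 4.4 + 0.7 = 5.1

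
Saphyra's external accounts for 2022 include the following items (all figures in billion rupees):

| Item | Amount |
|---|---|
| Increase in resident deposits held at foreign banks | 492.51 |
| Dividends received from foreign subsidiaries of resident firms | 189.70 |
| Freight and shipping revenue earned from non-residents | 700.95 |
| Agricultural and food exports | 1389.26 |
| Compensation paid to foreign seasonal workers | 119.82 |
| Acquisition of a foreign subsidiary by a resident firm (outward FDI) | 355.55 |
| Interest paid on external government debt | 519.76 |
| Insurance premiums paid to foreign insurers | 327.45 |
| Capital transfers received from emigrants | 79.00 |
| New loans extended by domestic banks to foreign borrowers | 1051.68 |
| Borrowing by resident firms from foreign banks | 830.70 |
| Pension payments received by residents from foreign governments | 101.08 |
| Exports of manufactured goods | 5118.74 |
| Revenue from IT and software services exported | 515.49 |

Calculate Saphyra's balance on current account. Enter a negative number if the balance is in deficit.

7048.19

Goods: 1389.26 + 5118.74 = 6508.00
Services: -327.45 + 515.49 + 700.95 = 888.99
Primary income: -519.76 + 189.70 - 119.82 = -449.88
Secondary income: 101.08
Current account = 6508.00 + 888.99 + (-449.88) + 101.08 = 7048.19
(Excluded from the current account — financial account: increase in resident deposits held at foreign banks 492.51, acquisition of a foreign subsidiary by a resident firm (outward FDI) 355.55, new loans extended by domestic banks to foreign borrowers 1051.68, borrowing by resident firms from foreign banks 830.70; capital account: capital transfers received from emigrants 79.00.)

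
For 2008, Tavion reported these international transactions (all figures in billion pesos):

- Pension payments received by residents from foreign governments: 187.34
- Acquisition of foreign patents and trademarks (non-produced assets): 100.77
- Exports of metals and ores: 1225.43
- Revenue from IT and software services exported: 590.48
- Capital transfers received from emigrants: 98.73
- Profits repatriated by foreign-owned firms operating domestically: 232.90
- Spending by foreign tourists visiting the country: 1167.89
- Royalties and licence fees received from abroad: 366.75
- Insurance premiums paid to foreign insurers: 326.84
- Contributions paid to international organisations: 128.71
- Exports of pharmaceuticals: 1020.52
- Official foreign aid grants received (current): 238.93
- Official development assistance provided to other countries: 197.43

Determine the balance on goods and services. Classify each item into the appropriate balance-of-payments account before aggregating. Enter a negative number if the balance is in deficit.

Goods: 1225.43 + 1020.52 = 2245.95
Services: 590.48 + 1167.89 - 326.84 + 366.75 = 1798.28
Trade balance = 2245.95 + 1798.28 = 4044.23
(Excluded from the trade balance — secondary income: pension payments received by residents from foreign governments 187.34, contributions paid to international organisations 128.71, official foreign aid grants received (current) 238.93, official development assistance provided to other countries 197.43; capital account: acquisition of foreign patents and trademarks (non-produced assets) 100.77, capital transfers received from emigrants 98.73; primary income: profits repatriated by foreign-owned firms operating domestically 232.90.)

4044.23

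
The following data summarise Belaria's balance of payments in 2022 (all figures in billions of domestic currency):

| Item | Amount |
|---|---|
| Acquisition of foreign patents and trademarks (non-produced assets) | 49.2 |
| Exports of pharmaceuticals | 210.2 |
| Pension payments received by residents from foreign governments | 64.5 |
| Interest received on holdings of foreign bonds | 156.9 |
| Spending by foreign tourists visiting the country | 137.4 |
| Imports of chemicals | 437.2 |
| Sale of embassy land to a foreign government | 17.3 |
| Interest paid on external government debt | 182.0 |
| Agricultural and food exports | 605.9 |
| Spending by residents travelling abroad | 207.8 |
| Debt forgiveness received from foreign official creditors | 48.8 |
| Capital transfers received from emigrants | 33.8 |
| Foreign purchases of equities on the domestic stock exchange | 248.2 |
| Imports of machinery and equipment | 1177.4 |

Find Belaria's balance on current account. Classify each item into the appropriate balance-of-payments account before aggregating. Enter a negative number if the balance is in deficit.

-829.5

Goods: -1177.4 - 437.2 + 605.9 + 210.2 = -798.5
Services: -207.8 + 137.4 = -70.4
Primary income: -182.0 + 156.9 = -25.1
Secondary income: 64.5
Current account = (-798.5) + (-70.4) + (-25.1) + 64.5 = -829.5
(Excluded from the current account — capital account: acquisition of foreign patents and trademarks (non-produced assets) 49.2, sale of embassy land to a foreign government 17.3, debt forgiveness received from foreign official creditors 48.8, capital transfers received from emigrants 33.8; financial account: foreign purchases of equities on the domestic stock exchange 248.2.)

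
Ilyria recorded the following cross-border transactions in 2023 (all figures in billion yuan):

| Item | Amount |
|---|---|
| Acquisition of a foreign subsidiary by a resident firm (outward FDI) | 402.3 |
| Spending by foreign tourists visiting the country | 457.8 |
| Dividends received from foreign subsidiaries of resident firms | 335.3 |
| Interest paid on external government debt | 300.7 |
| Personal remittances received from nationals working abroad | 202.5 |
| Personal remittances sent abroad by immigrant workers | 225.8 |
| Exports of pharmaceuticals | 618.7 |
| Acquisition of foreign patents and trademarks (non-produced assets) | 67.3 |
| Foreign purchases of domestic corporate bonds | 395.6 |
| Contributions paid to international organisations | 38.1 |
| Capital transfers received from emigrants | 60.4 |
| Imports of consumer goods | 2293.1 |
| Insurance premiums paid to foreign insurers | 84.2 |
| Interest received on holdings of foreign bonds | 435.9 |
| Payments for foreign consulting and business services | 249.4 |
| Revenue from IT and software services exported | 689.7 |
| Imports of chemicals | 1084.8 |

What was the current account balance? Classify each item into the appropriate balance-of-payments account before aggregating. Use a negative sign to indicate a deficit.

-1536.2

Goods: -2293.1 + 618.7 - 1084.8 = -2759.2
Services: -249.4 + 457.8 + 689.7 - 84.2 = 813.9
Primary income: 435.9 + 335.3 - 300.7 = 470.5
Secondary income: -225.8 - 38.1 + 202.5 = -61.4
Current account = (-2759.2) + 813.9 + 470.5 + (-61.4) = -1536.2
(Excluded from the current account — financial account: acquisition of a foreign subsidiary by a resident firm (outward FDI) 402.3, foreign purchases of domestic corporate bonds 395.6; capital account: acquisition of foreign patents and trademarks (non-produced assets) 67.3, capital transfers received from emigrants 60.4.)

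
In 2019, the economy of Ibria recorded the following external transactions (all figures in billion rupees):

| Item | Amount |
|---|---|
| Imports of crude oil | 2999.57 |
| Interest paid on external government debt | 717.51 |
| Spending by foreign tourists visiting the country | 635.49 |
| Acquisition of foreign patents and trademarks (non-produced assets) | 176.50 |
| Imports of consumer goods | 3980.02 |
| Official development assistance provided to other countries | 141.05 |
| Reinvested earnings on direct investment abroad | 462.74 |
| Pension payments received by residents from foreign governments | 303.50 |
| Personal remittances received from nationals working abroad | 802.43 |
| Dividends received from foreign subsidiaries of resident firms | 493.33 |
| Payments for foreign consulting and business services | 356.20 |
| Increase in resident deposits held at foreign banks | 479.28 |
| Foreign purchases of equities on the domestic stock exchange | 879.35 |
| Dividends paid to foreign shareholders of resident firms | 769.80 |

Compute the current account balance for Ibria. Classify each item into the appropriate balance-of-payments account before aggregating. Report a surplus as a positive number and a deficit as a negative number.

-6266.66

Goods: -3980.02 - 2999.57 = -6979.59
Services: 635.49 - 356.20 = 279.29
Primary income: -769.80 + 462.74 - 717.51 + 493.33 = -531.24
Secondary income: 802.43 - 141.05 + 303.50 = 964.88
Current account = (-6979.59) + 279.29 + (-531.24) + 964.88 = -6266.66
(Excluded from the current account — capital account: acquisition of foreign patents and trademarks (non-produced assets) 176.50; financial account: increase in resident deposits held at foreign banks 479.28, foreign purchases of equities on the domestic stock exchange 879.35.)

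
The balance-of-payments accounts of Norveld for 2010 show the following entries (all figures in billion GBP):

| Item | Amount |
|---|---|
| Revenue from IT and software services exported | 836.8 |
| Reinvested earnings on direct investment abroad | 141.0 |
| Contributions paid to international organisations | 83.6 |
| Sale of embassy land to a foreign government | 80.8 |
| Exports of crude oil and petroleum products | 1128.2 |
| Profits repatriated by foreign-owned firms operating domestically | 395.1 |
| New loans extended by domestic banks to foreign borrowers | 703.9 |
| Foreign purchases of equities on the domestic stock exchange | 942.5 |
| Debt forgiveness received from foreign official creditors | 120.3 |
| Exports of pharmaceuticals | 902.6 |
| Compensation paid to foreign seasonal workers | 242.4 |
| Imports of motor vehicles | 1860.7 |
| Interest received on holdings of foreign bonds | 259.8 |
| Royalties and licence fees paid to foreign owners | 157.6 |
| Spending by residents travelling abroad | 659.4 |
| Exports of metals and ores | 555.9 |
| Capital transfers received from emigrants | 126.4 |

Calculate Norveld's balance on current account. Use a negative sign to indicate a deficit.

Goods: 555.9 - 1860.7 + 902.6 + 1128.2 = 726.0
Services: 836.8 - 659.4 - 157.6 = 19.8
Primary income: 141.0 + 259.8 - 242.4 - 395.1 = -236.7
Secondary income: -83.6
Current account = 726.0 + 19.8 + (-236.7) + (-83.6) = 425.5
(Excluded from the current account — capital account: sale of embassy land to a foreign government 80.8, debt forgiveness received from foreign official creditors 120.3, capital transfers received from emigrants 126.4; financial account: new loans extended by domestic banks to foreign borrowers 703.9, foreign purchases of equities on the domestic stock exchange 942.5.)

425.5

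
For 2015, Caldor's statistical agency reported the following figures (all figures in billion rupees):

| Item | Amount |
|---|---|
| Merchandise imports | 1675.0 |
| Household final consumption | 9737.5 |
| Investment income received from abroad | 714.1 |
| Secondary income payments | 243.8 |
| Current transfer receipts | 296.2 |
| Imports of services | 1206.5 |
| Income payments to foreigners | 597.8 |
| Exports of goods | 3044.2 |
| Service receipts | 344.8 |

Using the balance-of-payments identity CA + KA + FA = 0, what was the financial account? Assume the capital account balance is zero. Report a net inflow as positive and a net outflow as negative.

-676.2

Goods balance = 3044.2 - 1675.0 = 1369.2
Services balance = 344.8 - 1206.5 = -861.7
Trade balance (goods + services) = 1369.2 + (-861.7) = 507.5
Net primary income = 714.1 - 597.8 = 116.3
Net secondary income = 296.2 - 243.8 = 52.4
Current account = 507.5 + 116.3 + 52.4 = 676.2
Financial account = -(676.2) = -676.2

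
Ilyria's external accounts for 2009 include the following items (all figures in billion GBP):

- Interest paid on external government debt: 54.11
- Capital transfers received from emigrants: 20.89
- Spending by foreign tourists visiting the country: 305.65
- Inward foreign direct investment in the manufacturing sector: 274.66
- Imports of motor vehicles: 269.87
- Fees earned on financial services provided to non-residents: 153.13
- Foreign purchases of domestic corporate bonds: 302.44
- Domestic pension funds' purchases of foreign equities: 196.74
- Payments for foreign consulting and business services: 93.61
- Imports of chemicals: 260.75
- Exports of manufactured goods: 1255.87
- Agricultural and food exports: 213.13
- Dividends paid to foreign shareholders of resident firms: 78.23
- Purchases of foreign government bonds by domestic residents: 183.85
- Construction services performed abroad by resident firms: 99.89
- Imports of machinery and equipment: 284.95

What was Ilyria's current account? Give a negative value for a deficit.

Goods: 1255.87 - 260.75 - 269.87 + 213.13 - 284.95 = 653.43
Services: 99.89 + 305.65 - 93.61 + 153.13 = 465.06
Primary income: -78.23 - 54.11 = -132.34
Current account = 653.43 + 465.06 + (-132.34) = 986.15
(Excluded from the current account — capital account: capital transfers received from emigrants 20.89; financial account: inward foreign direct investment in the manufacturing sector 274.66, foreign purchases of domestic corporate bonds 302.44, domestic pension funds' purchases of foreign equities 196.74, purchases of foreign government bonds by domestic residents 183.85.)

986.15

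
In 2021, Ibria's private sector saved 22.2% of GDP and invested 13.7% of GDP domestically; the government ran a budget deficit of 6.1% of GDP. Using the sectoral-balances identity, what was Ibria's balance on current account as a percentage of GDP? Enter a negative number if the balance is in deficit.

2.4

By the sectoral-balances identity, CA = (S_private - I) + (T - G).
Private balance = 22.2 - 13.7 = 8.5
Government balance (T - G) = -6.1
CA = 8.5 + (-6.1) = 2.4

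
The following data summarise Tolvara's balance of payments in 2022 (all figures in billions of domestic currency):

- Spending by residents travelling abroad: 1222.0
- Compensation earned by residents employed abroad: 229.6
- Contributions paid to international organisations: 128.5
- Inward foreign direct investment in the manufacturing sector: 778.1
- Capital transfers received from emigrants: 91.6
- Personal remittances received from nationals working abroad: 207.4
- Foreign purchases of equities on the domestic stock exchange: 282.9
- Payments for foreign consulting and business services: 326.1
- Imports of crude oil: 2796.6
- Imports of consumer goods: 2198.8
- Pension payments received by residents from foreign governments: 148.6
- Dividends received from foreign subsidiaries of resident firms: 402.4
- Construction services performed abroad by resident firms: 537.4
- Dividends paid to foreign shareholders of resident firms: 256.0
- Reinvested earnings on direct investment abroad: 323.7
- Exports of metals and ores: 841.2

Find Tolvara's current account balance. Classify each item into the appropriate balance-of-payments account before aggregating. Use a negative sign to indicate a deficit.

-4237.7

Goods: -2796.6 + 841.2 - 2198.8 = -4154.2
Services: -1222.0 - 326.1 + 537.4 = -1010.7
Primary income: 402.4 + 229.6 - 256.0 + 323.7 = 699.7
Secondary income: 148.6 - 128.5 + 207.4 = 227.5
Current account = (-4154.2) + (-1010.7) + 699.7 + 227.5 = -4237.7
(Excluded from the current account — financial account: inward foreign direct investment in the manufacturing sector 778.1, foreign purchases of equities on the domestic stock exchange 282.9; capital account: capital transfers received from emigrants 91.6.)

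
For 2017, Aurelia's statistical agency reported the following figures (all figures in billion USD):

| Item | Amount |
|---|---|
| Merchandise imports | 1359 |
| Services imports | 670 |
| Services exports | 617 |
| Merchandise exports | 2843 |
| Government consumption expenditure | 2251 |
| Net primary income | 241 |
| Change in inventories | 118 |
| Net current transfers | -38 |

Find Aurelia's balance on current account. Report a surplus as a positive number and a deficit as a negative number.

Goods balance = 2843 - 1359 = 1484
Services balance = 617 - 670 = -53
Trade balance (goods + services) = 1484 + (-53) = 1431
Net primary income = 241
Net secondary income = -38
Current account = 1431 + 241 + (-38) = 1634

1634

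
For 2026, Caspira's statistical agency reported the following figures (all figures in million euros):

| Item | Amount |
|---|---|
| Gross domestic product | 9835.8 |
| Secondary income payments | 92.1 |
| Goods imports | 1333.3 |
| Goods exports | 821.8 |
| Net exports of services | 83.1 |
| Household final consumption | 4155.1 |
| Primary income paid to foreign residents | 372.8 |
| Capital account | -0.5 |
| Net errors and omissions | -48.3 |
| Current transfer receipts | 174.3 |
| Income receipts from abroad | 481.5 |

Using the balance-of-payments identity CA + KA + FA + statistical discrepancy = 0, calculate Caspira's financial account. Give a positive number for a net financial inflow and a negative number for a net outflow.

Goods balance = 821.8 - 1333.3 = -511.5
Services balance = 83.1
Trade balance (goods + services) = -511.5 + 83.1 = -428.4
Net primary income = 481.5 - 372.8 = 108.7
Net secondary income = 174.3 - 92.1 = 82.2
Current account = -428.4 + 108.7 + 82.2 = -237.5
Financial account = -(-237.5 + (-0.5) + (-48.3)) = 286.3

286.3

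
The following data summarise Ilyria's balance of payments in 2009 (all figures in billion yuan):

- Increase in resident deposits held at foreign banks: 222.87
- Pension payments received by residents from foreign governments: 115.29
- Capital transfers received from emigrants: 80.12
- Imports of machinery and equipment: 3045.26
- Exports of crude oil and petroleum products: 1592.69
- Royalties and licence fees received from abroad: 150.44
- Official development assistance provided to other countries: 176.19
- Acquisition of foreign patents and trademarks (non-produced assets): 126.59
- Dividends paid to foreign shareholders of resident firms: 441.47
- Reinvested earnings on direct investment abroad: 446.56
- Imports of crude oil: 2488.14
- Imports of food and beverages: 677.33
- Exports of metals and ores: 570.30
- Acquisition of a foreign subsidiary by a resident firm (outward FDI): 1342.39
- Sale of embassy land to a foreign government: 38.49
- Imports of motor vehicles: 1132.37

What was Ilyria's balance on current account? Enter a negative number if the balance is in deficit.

-5085.48

Goods: 1592.69 - 1132.37 - 2488.14 + 570.30 - 677.33 - 3045.26 = -5180.11
Services: 150.44
Primary income: 446.56 - 441.47 = 5.09
Secondary income: 115.29 - 176.19 = -60.90
Current account = (-5180.11) + 150.44 + 5.09 + (-60.90) = -5085.48
(Excluded from the current account — financial account: increase in resident deposits held at foreign banks 222.87, acquisition of a foreign subsidiary by a resident firm (outward FDI) 1342.39; capital account: capital transfers received from emigrants 80.12, acquisition of foreign patents and trademarks (non-produced assets) 126.59, sale of embassy land to a foreign government 38.49.)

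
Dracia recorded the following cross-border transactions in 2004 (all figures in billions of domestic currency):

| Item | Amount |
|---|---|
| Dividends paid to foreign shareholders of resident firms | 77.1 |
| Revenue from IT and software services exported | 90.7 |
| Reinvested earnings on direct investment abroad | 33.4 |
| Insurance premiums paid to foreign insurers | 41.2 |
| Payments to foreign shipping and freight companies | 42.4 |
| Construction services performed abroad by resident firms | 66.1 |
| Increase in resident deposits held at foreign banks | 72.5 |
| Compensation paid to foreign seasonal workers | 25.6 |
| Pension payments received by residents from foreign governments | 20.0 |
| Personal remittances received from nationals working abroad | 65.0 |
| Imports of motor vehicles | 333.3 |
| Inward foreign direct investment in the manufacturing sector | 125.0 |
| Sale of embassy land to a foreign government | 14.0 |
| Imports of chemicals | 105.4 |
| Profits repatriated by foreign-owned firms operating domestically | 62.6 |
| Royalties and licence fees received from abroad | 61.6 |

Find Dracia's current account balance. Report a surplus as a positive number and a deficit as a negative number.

Goods: -333.3 - 105.4 = -438.7
Services: 61.6 + 66.1 - 41.2 - 42.4 + 90.7 = 134.8
Primary income: -25.6 - 77.1 + 33.4 - 62.6 = -131.9
Secondary income: 65.0 + 20.0 = 85.0
Current account = (-438.7) + 134.8 + (-131.9) + 85.0 = -350.8
(Excluded from the current account — financial account: increase in resident deposits held at foreign banks 72.5, inward foreign direct investment in the manufacturing sector 125.0; capital account: sale of embassy land to a foreign government 14.0.)

-350.8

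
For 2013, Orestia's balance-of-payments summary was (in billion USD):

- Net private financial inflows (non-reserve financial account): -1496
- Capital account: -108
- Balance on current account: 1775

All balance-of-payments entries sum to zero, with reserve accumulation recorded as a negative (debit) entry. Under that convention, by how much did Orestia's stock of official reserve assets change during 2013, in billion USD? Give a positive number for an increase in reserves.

Official reserve transactions balance = -(1775 + (-108) + (-1496)) = -171
An accumulation of reserves is recorded as a debit (negative entry), so the change in the stock of reserves is the negative of that balance.
Change in official reserves = -(-171) = 171

171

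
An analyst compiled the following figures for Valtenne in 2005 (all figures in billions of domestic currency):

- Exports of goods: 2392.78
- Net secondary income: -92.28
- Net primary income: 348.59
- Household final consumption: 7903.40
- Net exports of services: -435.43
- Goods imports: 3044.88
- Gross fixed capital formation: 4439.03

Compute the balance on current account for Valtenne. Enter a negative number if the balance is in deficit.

Goods balance = 2392.78 - 3044.88 = -652.10
Services balance = -435.43
Trade balance (goods + services) = -652.10 + (-435.43) = -1087.53
Net primary income = 348.59
Net secondary income = -92.28
Current account = -1087.53 + 348.59 + (-92.28) = -831.22

-831.22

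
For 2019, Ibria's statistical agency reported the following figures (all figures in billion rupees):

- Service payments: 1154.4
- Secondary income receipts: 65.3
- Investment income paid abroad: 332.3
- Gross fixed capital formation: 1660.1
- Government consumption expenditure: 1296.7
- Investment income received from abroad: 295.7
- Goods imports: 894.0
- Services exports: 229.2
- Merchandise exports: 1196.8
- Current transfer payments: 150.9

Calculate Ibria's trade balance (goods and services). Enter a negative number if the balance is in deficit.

Goods balance = 1196.8 - 894.0 = 302.8
Services balance = 229.2 - 1154.4 = -925.2
Trade balance (goods + services) = 302.8 + (-925.2) = -622.4

-622.4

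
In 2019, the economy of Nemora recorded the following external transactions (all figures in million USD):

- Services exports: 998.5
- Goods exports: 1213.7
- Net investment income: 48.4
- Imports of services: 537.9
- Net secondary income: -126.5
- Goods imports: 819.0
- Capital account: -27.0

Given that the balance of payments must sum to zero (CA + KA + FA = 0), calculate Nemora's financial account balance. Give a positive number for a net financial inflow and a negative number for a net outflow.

Goods balance = 1213.7 - 819.0 = 394.7
Services balance = 998.5 - 537.9 = 460.6
Trade balance (goods + services) = 394.7 + 460.6 = 855.3
Net primary income = 48.4
Net secondary income = -126.5
Current account = 855.3 + 48.4 + (-126.5) = 777.2
Financial account = -(777.2 + (-27.0)) = -750.2

-750.2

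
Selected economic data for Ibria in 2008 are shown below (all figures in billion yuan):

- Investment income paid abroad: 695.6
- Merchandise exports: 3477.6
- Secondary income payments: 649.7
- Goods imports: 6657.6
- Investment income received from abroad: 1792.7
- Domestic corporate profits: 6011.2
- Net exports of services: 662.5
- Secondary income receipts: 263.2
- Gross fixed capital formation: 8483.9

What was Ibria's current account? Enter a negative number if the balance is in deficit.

-1806.9

Goods balance = 3477.6 - 6657.6 = -3180.0
Services balance = 662.5
Trade balance (goods + services) = -3180.0 + 662.5 = -2517.5
Net primary income = 1792.7 - 695.6 = 1097.1
Net secondary income = 263.2 - 649.7 = -386.5
Current account = -2517.5 + 1097.1 + (-386.5) = -1806.9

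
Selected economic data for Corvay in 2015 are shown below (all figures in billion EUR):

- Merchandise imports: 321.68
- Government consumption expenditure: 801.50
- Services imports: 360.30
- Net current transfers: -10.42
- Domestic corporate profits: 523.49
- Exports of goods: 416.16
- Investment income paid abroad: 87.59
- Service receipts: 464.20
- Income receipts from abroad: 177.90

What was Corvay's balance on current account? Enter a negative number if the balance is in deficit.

278.27

Goods balance = 416.16 - 321.68 = 94.48
Services balance = 464.20 - 360.30 = 103.90
Trade balance (goods + services) = 94.48 + 103.90 = 198.38
Net primary income = 177.90 - 87.59 = 90.31
Net secondary income = -10.42
Current account = 198.38 + 90.31 + (-10.42) = 278.27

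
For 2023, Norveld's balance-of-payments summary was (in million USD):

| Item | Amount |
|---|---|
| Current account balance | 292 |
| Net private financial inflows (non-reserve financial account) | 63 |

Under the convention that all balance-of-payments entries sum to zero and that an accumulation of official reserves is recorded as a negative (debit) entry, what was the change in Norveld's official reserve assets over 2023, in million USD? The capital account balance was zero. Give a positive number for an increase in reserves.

Official reserve transactions balance = -(292 + 63) = -355
An accumulation of reserves is recorded as a debit (negative entry), so the change in the stock of reserves is the negative of that balance.
Change in official reserves = -(-355) = 355

355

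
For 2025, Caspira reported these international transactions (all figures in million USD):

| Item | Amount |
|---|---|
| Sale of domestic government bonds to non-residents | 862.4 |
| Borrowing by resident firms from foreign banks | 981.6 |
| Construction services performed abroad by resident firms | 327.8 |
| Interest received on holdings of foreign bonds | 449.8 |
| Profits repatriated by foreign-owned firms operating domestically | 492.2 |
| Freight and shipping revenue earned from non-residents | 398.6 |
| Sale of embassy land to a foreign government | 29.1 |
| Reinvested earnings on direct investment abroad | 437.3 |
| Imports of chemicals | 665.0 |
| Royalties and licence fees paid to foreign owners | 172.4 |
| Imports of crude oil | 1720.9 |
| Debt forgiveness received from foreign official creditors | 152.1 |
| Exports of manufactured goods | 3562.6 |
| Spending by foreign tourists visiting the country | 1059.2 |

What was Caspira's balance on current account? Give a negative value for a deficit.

Goods: 3562.6 - 665.0 - 1720.9 = 1176.7
Services: 1059.2 - 172.4 + 327.8 + 398.6 = 1613.2
Primary income: 437.3 - 492.2 + 449.8 = 394.9
Current account = 1176.7 + 1613.2 + 394.9 = 3184.8
(Excluded from the current account — financial account: sale of domestic government bonds to non-residents 862.4, borrowing by resident firms from foreign banks 981.6; capital account: sale of embassy land to a foreign government 29.1, debt forgiveness received from foreign official creditors 152.1.)

3184.8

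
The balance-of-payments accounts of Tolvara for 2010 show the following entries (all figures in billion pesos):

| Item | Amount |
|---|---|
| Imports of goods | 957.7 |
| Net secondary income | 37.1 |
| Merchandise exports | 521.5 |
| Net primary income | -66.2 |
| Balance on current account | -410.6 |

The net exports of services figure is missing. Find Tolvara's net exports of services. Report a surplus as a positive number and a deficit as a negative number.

Current account = goods balance + services balance + net primary income + net secondary income
Sum of the known components = -465.3
Net exports of services = CA - (known components) = -410.6 - (-465.3) = 54.7

54.7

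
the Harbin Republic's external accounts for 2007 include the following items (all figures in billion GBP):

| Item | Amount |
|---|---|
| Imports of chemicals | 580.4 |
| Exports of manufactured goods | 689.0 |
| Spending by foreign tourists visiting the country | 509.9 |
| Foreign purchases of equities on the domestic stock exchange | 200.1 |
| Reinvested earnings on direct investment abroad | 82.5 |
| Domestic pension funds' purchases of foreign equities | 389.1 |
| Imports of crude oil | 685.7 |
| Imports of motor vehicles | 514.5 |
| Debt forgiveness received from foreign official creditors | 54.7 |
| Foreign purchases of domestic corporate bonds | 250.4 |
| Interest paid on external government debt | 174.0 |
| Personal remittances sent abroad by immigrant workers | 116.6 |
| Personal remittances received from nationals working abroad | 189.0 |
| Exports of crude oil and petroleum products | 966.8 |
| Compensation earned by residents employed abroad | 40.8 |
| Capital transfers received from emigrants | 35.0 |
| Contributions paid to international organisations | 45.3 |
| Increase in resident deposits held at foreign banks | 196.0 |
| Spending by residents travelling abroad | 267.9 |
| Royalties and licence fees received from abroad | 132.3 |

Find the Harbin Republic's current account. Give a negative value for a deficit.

Goods: -514.5 - 580.4 + 966.8 - 685.7 + 689.0 = -124.8
Services: 132.3 + 509.9 - 267.9 = 374.3
Primary income: -174.0 + 82.5 + 40.8 = -50.7
Secondary income: 189.0 - 116.6 - 45.3 = 27.1
Current account = (-124.8) + 374.3 + (-50.7) + 27.1 = 225.9
(Excluded from the current account — financial account: foreign purchases of equities on the domestic stock exchange 200.1, domestic pension funds' purchases of foreign equities 389.1, foreign purchases of domestic corporate bonds 250.4, increase in resident deposits held at foreign banks 196.0; capital account: debt forgiveness received from foreign official creditors 54.7, capital transfers received from emigrants 35.0.)

225.9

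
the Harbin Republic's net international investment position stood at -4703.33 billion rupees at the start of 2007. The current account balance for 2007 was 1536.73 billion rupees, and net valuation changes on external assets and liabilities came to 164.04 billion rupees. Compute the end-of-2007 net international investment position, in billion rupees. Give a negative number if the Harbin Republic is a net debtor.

Change in NIIP = current account + net valuation change = 1536.73 + 164.04 = 1700.77
End-of-year NIIP = -4703.33 + 1700.77 = -3002.56

-3002.56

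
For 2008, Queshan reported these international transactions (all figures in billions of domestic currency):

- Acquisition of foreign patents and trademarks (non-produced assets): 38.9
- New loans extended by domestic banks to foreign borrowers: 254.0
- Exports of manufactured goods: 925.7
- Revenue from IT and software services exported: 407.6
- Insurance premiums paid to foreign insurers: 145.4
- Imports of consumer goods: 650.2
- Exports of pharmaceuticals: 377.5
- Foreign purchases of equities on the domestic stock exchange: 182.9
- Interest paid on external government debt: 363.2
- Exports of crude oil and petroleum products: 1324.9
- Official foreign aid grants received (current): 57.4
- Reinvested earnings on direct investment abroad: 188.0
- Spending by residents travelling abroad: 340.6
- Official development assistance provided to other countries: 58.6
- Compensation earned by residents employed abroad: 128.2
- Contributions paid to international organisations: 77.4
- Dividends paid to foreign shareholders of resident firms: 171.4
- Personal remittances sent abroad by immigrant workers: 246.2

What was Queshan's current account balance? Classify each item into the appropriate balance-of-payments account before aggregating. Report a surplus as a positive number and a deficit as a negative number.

Goods: -650.2 + 377.5 + 1324.9 + 925.7 = 1977.9
Services: -340.6 + 407.6 - 145.4 = -78.4
Primary income: 188.0 - 363.2 - 171.4 + 128.2 = -218.4
Secondary income: -77.4 + 57.4 - 58.6 - 246.2 = -324.8
Current account = 1977.9 + (-78.4) + (-218.4) + (-324.8) = 1356.3
(Excluded from the current account — capital account: acquisition of foreign patents and trademarks (non-produced assets) 38.9; financial account: new loans extended by domestic banks to foreign borrowers 254.0, foreign purchases of equities on the domestic stock exchange 182.9.)

1356.3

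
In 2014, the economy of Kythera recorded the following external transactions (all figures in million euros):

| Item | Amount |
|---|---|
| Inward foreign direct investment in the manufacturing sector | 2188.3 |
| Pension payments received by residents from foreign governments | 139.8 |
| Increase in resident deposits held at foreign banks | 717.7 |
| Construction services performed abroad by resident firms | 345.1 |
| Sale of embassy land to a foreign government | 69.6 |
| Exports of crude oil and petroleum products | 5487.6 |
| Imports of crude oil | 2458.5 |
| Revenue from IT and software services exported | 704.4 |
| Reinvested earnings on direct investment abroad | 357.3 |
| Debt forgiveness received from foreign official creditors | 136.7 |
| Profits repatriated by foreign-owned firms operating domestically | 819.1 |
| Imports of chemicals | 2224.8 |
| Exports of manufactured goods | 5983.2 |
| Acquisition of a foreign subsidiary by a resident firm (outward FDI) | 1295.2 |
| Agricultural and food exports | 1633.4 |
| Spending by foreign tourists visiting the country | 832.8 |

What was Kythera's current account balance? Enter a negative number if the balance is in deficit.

Goods: 5983.2 - 2224.8 + 5487.6 - 2458.5 + 1633.4 = 8420.9
Services: 345.1 + 832.8 + 704.4 = 1882.3
Primary income: -819.1 + 357.3 = -461.8
Secondary income: 139.8
Current account = 8420.9 + 1882.3 + (-461.8) + 139.8 = 9981.2
(Excluded from the current account — financial account: inward foreign direct investment in the manufacturing sector 2188.3, increase in resident deposits held at foreign banks 717.7, acquisition of a foreign subsidiary by a resident firm (outward FDI) 1295.2; capital account: sale of embassy land to a foreign government 69.6, debt forgiveness received from foreign official creditors 136.7.)

9981.2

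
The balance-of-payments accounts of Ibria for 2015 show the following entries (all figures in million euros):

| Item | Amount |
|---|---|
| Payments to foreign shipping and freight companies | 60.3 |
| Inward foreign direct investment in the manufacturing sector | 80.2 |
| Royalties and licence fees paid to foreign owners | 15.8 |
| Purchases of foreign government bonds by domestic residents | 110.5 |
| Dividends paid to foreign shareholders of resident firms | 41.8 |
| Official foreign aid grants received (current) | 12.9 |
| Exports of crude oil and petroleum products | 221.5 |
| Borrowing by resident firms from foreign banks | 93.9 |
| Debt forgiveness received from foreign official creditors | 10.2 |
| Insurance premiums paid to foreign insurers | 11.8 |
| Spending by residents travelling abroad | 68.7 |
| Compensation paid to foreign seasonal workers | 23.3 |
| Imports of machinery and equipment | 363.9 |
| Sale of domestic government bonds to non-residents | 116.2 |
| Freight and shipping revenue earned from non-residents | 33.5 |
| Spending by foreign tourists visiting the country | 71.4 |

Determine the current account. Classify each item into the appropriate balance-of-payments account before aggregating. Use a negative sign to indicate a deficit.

Goods: -363.9 + 221.5 = -142.4
Services: -60.3 - 15.8 + 33.5 + 71.4 - 11.8 - 68.7 = -51.7
Primary income: -41.8 - 23.3 = -65.1
Secondary income: 12.9
Current account = (-142.4) + (-51.7) + (-65.1) + 12.9 = -246.3
(Excluded from the current account — financial account: inward foreign direct investment in the manufacturing sector 80.2, purchases of foreign government bonds by domestic residents 110.5, borrowing by resident firms from foreign banks 93.9, sale of domestic government bonds to non-residents 116.2; capital account: debt forgiveness received from foreign official creditors 10.2.)

-246.3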